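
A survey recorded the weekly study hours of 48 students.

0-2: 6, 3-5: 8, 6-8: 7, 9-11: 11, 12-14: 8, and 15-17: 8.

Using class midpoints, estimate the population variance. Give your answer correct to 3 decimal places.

Midpoints: 1, 4, 7, 10, 13, 16
n = 48, Σfm = 429, mean = 8.9375
Σfm² = 4977
Σf(m − x̄)² = Σfm² − (Σfm)²/n = 4977 − 429²/48 = 1142.8125
Population variance = 1142.8125 / 48 = 23.8086

23.809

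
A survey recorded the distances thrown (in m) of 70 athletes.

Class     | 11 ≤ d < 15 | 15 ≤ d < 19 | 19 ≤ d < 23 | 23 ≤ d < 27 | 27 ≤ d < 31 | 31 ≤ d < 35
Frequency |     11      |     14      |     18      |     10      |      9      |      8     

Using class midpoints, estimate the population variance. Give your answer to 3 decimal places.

Midpoints: 13, 17, 21, 25, 29, 33
n = 70, Σfm = 1534, mean = 21.9143
Σfm² = 36374
Σf(m − x̄)² = Σfm² − (Σfm)²/n = 36374 − 1534²/70 = 2757.4857
Population variance = 2757.4857 / 70 = 39.3927

39.393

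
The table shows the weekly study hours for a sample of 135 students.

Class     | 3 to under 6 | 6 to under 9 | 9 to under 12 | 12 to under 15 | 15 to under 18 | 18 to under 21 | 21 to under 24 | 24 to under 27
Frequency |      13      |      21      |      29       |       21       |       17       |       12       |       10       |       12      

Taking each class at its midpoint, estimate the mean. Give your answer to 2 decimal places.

13.70

Midpoints: 4.5, 7.5, 10.5, 13.5, 16.5, 19.5, 22.5, 25.5
Σfm = 13×4.5 + 21×7.5 + 29×10.5 + 21×13.5 + 17×16.5 + 12×19.5 + 10×22.5 + 12×25.5 = 1849.5
n = Σf = 135
Mean = 1849.5 / 135 = 13.7000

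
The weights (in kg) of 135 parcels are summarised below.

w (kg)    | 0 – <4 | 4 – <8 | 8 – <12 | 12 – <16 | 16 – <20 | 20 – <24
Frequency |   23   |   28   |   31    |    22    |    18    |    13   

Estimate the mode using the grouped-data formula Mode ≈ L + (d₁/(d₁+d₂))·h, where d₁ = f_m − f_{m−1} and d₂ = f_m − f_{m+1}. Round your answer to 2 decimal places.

Modal class: 8 – <12 (highest frequency 31).
d₁ = 31 − 28 = 3, d₂ = 31 − 22 = 9
Mode ≈ 8 + (3/(3+9)) × 4 = 8 + 1.0000 = 9.0000

9.00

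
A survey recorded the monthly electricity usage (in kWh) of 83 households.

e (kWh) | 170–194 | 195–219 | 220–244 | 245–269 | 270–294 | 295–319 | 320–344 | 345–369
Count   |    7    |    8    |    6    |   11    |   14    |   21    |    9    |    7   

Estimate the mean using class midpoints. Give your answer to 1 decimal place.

277.5

Midpoints: 182, 207, 232, 257, 282, 307, 332, 357
Σfm = 7×182 + 8×207 + 6×232 + 11×257 + 14×282 + 21×307 + 9×332 + 7×357 = 23031
n = Σf = 83
Mean = 23031 / 83 = 277.4819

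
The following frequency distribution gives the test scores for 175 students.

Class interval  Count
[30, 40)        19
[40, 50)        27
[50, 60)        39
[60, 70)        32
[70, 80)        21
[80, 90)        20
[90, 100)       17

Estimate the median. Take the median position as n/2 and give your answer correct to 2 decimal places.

60.78

Cumulative frequencies: 19, 46, 85, 117, 138, 158, 175
n = 175; position = n/2 = 87.5.
This falls in the class [60, 70): L = 60, F = 85, f = 32, h = 10.
Median ≈ 60 + ((87.5 − 85) / 32) × 10 = 60.7812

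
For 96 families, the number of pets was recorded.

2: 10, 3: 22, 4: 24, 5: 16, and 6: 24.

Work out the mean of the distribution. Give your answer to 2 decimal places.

4.23

Values: 2, 3, 4, 5, 6
Σfx = 10×2 + 22×3 + 24×4 + 16×5 + 24×6 = 406
n = Σf = 96
Mean = 406 / 96 = 4.2292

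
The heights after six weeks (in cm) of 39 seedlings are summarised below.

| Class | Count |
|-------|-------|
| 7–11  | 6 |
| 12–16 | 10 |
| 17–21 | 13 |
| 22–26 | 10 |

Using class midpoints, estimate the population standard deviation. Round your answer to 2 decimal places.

Midpoints: 9, 14, 19, 24
n = 39, Σfm = 681, mean = 17.4615
Σfm² = 12899
Σf(m − x̄)² = Σfm² − (Σfm)²/n = 12899 − 681²/39 = 1007.6923
Population variance = 1007.6923 / 39 = 25.8383
Standard deviation = √25.8383 = 5.0831

5.08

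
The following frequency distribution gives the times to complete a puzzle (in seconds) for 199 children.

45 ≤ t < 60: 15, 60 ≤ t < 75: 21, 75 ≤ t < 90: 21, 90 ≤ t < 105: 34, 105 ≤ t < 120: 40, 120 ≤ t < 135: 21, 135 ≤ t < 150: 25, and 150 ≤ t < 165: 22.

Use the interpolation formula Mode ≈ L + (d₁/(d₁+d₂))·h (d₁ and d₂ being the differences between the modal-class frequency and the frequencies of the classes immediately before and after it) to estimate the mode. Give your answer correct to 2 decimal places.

Modal class: 105 ≤ t < 120 (highest frequency 40).
d₁ = 40 − 34 = 6, d₂ = 40 − 21 = 19
Mode ≈ 105 + (6/(6+19)) × 15 = 105 + 3.6000 = 108.6000

108.60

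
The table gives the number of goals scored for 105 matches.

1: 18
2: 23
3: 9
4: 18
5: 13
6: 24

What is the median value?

4

Cumulative frequencies: 18, 41, 50, 68, 81, 105
n = 105, so the median is the value in position (n+1)/2 = 53.
Position 53 falls at value 4.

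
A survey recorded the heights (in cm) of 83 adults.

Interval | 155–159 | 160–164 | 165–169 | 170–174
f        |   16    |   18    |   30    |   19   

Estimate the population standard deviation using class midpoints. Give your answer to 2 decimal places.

5.19

Midpoints: 157, 162, 167, 172
n = 83, Σfm = 13706, mean = 165.1325
Σfm² = 2265542
Σf(m − x̄)² = Σfm² − (Σfm)²/n = 2265542 − 13706²/83 = 2235.5422
Population variance = 2235.5422 / 83 = 26.9342
Standard deviation = √26.9342 = 5.1898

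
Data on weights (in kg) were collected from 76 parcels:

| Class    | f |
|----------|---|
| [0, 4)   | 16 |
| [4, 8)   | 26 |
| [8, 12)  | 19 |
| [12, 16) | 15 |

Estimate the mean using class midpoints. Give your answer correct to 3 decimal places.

Midpoints: 2, 6, 10, 14
Σfm = 16×2 + 26×6 + 19×10 + 15×14 = 588
n = Σf = 76
Mean = 588 / 76 = 7.7368

7.737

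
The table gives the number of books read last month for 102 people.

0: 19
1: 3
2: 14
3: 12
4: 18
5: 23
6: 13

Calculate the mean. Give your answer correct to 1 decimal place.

Values: 0, 1, 2, 3, 4, 5, 6
Σfx = 19×0 + 3×1 + 14×2 + 12×3 + 18×4 + 23×5 + 13×6 = 332
n = Σf = 102
Mean = 332 / 102 = 3.2549

3.3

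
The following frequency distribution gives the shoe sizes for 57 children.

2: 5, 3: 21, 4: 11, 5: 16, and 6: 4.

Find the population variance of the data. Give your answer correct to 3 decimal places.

Values: 2, 3, 4, 5, 6
n = 57, Σfx = 221, mean = 3.8772
Σfx² = 929
Σf(x − x̄)² = Σfx² − (Σfx)²/n = 929 − 221²/57 = 72.1404
Population variance = 72.1404 / 57 = 1.2656

1.266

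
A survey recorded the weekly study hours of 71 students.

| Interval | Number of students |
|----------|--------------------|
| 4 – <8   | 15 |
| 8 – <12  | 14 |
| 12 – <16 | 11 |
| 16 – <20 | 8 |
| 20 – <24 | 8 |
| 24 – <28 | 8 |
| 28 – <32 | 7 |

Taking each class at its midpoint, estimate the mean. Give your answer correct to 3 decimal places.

Midpoints: 6, 10, 14, 18, 22, 26, 30
Σfm = 15×6 + 14×10 + 11×14 + 8×18 + 8×22 + 8×26 + 7×30 = 1122
n = Σf = 71
Mean = 1122 / 71 = 15.8028

15.803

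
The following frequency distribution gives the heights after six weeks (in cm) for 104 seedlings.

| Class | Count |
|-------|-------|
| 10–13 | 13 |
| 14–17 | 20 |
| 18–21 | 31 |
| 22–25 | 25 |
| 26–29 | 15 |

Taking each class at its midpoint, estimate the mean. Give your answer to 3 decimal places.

19.846

Midpoints: 11.5, 15.5, 19.5, 23.5, 27.5
Σfm = 13×11.5 + 20×15.5 + 31×19.5 + 25×23.5 + 15×27.5 = 2064
n = Σf = 104
Mean = 2064 / 104 = 19.8462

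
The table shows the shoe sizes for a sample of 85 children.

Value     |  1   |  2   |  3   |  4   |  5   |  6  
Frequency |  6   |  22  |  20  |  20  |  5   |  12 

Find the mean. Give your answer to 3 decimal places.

Values: 1, 2, 3, 4, 5, 6
Σfx = 6×1 + 22×2 + 20×3 + 20×4 + 5×5 + 12×6 = 287
n = Σf = 85
Mean = 287 / 85 = 3.3765

3.376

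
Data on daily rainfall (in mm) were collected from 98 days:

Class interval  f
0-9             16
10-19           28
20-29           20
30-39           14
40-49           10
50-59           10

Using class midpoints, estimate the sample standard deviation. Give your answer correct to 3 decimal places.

15.593

Midpoints: 4.5, 14.5, 24.5, 34.5, 44.5, 54.5
n = 98, Σfm = 2441, mean = 24.9082
Σfm² = 84384.5
Σf(m − x̄)² = Σfm² − (Σfm)²/n = 84384.5 − 2441²/98 = 23583.6735
Sample variance = 23583.6735 / 97 = 243.1307
Standard deviation = √243.1307 = 15.5926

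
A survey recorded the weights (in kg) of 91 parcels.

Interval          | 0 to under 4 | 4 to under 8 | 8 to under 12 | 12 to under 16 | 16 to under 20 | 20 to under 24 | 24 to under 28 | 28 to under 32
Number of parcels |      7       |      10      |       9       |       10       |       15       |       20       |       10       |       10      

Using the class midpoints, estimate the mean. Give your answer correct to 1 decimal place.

17.3

Midpoints: 2, 6, 10, 14, 18, 22, 26, 30
Σfm = 7×2 + 10×6 + 9×10 + 10×14 + 15×18 + 20×22 + 10×26 + 10×30 = 1574
n = Σf = 91
Mean = 1574 / 91 = 17.2967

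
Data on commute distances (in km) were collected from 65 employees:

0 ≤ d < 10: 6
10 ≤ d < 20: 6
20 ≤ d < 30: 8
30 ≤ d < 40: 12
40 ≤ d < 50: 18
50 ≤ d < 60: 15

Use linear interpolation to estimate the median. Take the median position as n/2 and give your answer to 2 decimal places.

40.28

Cumulative frequencies: 6, 12, 20, 32, 50, 65
n = 65; position = n/2 = 32.5.
This falls in the class 40 ≤ d < 50: L = 40, F = 32, f = 18, h = 10.
Median ≈ 40 + ((32.5 − 32) / 18) × 10 = 40.2778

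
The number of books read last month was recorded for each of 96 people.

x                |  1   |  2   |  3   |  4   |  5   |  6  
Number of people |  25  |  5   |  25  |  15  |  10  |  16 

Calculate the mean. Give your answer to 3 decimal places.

Values: 1, 2, 3, 4, 5, 6
Σfx = 25×1 + 5×2 + 25×3 + 15×4 + 10×5 + 16×6 = 316
n = Σf = 96
Mean = 316 / 96 = 3.2917

3.292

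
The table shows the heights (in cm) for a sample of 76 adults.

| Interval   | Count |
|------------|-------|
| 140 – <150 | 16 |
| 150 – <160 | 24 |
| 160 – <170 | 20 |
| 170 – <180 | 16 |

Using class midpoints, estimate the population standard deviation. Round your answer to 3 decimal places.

Midpoints: 145, 155, 165, 175
n = 76, Σfm = 12140, mean = 159.7368
Σfm² = 1947500
Σf(m − x̄)² = Σfm² − (Σfm)²/n = 1947500 − 12140²/76 = 8294.7368
Population variance = 8294.7368 / 76 = 109.1413
Standard deviation = √109.1413 = 10.4471

10.447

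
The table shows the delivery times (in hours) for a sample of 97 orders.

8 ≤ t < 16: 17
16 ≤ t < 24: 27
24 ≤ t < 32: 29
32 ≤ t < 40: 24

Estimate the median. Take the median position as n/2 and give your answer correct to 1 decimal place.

25.2

Cumulative frequencies: 17, 44, 73, 97
n = 97; position = n/2 = 48.5.
This falls in the class 24 ≤ t < 32: L = 24, F = 44, f = 29, h = 8.
Median ≈ 24 + ((48.5 − 44) / 29) × 8 = 25.2414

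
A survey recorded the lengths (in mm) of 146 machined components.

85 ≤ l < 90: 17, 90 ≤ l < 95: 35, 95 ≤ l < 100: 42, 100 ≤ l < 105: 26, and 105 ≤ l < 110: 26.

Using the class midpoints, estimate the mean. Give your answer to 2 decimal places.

97.81

Midpoints: 87.5, 92.5, 97.5, 102.5, 107.5
Σfm = 17×87.5 + 35×92.5 + 42×97.5 + 26×102.5 + 26×107.5 = 14280
n = Σf = 146
Mean = 14280 / 146 = 97.8082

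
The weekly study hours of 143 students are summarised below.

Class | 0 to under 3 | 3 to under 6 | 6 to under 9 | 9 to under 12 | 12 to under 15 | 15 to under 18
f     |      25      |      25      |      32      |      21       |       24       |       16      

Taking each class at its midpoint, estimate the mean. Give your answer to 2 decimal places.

Midpoints: 1.5, 4.5, 7.5, 10.5, 13.5, 16.5
Σfm = 25×1.5 + 25×4.5 + 32×7.5 + 21×10.5 + 24×13.5 + 16×16.5 = 1198.5
n = Σf = 143
Mean = 1198.5 / 143 = 8.3811

8.38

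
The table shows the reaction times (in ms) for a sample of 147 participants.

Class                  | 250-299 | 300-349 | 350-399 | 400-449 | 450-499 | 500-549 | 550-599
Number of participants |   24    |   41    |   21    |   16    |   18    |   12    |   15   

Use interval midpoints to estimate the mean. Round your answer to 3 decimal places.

Midpoints: 274.5, 324.5, 374.5, 424.5, 474.5, 524.5, 574.5
Σfm = 24×274.5 + 41×324.5 + 21×374.5 + 16×424.5 + 18×474.5 + 12×524.5 + 15×574.5 = 58001.5
n = Σf = 147
Mean = 58001.5 / 147 = 394.5680

394.568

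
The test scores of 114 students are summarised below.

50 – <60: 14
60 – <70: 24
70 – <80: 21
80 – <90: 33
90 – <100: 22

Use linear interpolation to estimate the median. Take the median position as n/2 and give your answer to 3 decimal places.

Cumulative frequencies: 14, 38, 59, 92, 114
n = 114; position = n/2 = 57.
This falls in the class 70 – <80: L = 70, F = 38, f = 21, h = 10.
Median ≈ 70 + ((57 − 38) / 21) × 10 = 79.0476

79.048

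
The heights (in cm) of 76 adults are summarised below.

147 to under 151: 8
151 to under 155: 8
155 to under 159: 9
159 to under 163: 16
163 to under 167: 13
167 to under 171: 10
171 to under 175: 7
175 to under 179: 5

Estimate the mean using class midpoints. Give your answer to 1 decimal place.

Midpoints: 149, 153, 157, 161, 165, 169, 173, 177
Σfm = 8×149 + 8×153 + 9×157 + 16×161 + 13×165 + 10×169 + 7×173 + 5×177 = 12336
n = Σf = 76
Mean = 12336 / 76 = 162.3158

162.3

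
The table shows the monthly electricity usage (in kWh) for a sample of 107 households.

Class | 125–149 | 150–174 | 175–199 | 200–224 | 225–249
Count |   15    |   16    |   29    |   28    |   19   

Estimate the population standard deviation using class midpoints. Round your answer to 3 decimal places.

32.087

Midpoints: 137, 162, 187, 212, 237
n = 107, Σfm = 20509, mean = 191.6729
Σfm² = 4041183
Σf(m − x̄)² = Σfm² − (Σfm)²/n = 4041183 − 20509²/107 = 110163.5514
Population variance = 110163.5514 / 107 = 1029.5659
Standard deviation = √1029.5659 = 32.0868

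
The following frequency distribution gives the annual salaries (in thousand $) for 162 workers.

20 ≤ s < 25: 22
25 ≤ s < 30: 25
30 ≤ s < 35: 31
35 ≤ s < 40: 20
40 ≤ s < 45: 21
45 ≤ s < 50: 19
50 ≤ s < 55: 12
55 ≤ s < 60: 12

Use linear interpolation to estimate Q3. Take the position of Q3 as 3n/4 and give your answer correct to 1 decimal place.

Cumulative frequencies: 22, 47, 78, 98, 119, 138, 150, 162
n = 162; position = 3n/4 = 121.5.
This falls in the class 45 ≤ s < 50: L = 45, F = 119, f = 19, h = 5.
Upper quartile ≈ 45 + ((121.5 − 119) / 19) × 5 = 45.6579

45.7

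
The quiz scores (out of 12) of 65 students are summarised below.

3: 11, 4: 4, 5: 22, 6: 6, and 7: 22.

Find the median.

Cumulative frequencies: 11, 15, 37, 43, 65
n = 65, so the median is the value in position (n+1)/2 = 33.
Position 33 falls at value 5.

5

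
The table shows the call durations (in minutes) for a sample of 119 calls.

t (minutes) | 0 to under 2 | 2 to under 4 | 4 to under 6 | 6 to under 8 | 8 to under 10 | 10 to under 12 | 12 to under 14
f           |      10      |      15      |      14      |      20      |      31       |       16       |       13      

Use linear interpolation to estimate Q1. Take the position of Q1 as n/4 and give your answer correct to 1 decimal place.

Cumulative frequencies: 10, 25, 39, 59, 90, 106, 119
n = 119; position = n/4 = 29.75.
This falls in the class 4 to under 6: L = 4, F = 25, f = 14, h = 2.
Lower quartile ≈ 4 + ((29.75 − 25) / 14) × 2 = 4.6786

4.7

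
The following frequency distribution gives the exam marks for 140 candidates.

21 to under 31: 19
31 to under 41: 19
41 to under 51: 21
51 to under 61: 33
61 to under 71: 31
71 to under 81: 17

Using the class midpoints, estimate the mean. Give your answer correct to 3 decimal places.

Midpoints: 26, 36, 46, 56, 66, 76
Σfm = 19×26 + 19×36 + 21×46 + 33×56 + 31×66 + 17×76 = 7330
n = Σf = 140
Mean = 7330 / 140 = 52.3571

52.357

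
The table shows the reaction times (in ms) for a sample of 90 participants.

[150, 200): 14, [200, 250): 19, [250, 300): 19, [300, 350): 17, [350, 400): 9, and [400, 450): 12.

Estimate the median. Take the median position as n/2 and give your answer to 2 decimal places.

Cumulative frequencies: 14, 33, 52, 69, 78, 90
n = 90; position = n/2 = 45.
This falls in the class [250, 300): L = 250, F = 33, f = 19, h = 50.
Median ≈ 250 + ((45 − 33) / 19) × 50 = 281.5789

281.58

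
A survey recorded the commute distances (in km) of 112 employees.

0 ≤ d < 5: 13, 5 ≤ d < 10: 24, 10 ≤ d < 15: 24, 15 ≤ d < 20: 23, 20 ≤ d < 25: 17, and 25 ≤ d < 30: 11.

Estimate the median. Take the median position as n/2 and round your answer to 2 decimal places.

Cumulative frequencies: 13, 37, 61, 84, 101, 112
n = 112; position = n/2 = 56.
This falls in the class 10 ≤ d < 15: L = 10, F = 37, f = 24, h = 5.
Median ≈ 10 + ((56 − 37) / 24) × 5 = 13.9583

13.96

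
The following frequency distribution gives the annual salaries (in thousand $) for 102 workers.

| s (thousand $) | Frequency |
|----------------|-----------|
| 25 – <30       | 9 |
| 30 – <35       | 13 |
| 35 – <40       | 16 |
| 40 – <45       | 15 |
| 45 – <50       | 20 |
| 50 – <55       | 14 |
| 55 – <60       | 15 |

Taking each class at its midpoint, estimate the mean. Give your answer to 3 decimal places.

Midpoints: 27.5, 32.5, 37.5, 42.5, 47.5, 52.5, 57.5
Σfm = 9×27.5 + 13×32.5 + 16×37.5 + 15×42.5 + 20×47.5 + 14×52.5 + 15×57.5 = 4455
n = Σf = 102
Mean = 4455 / 102 = 43.6765

43.676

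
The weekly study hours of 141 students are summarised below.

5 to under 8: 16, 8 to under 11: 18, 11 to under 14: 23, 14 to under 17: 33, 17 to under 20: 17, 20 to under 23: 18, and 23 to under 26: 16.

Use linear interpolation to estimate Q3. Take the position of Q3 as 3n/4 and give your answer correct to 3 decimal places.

Cumulative frequencies: 16, 34, 57, 90, 107, 125, 141
n = 141; position = 3n/4 = 105.75.
This falls in the class 17 to under 20: L = 17, F = 90, f = 17, h = 3.
Upper quartile ≈ 17 + ((105.75 − 90) / 17) × 3 = 19.7794

19.779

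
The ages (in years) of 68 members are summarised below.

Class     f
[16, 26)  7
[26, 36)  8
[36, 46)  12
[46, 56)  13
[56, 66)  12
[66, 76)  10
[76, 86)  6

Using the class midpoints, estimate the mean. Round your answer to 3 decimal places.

51.147

Midpoints: 21, 31, 41, 51, 61, 71, 81
Σfm = 7×21 + 8×31 + 12×41 + 13×51 + 12×61 + 10×71 + 6×81 = 3478
n = Σf = 68
Mean = 3478 / 68 = 51.1471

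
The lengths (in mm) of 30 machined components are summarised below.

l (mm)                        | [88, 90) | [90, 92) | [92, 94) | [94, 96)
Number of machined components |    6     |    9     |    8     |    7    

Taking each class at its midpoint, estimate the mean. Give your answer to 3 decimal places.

92.067

Midpoints: 89, 91, 93, 95
Σfm = 6×89 + 9×91 + 8×93 + 7×95 = 2762
n = Σf = 30
Mean = 2762 / 30 = 92.0667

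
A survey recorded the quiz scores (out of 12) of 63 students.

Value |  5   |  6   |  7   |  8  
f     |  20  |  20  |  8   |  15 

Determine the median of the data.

Cumulative frequencies: 20, 40, 48, 63
n = 63, so the median is the value in position (n+1)/2 = 32.
Position 32 falls at value 6.

6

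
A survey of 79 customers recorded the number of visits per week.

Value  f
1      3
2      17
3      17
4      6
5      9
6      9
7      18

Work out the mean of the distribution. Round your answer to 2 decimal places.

4.27

Values: 1, 2, 3, 4, 5, 6, 7
Σfx = 3×1 + 17×2 + 17×3 + 6×4 + 9×5 + 9×6 + 18×7 = 337
n = Σf = 79
Mean = 337 / 79 = 4.2658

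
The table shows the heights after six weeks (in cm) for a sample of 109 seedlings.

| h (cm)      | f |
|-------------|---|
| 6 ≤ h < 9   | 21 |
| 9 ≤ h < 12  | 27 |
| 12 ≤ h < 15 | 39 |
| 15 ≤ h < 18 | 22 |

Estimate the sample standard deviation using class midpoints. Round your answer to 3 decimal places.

3.065

Midpoints: 7.5, 10.5, 13.5, 16.5
n = 109, Σfm = 1330.5, mean = 12.2064
Σfm² = 17255.25
Σf(m − x̄)² = Σfm² − (Σfm)²/n = 17255.25 − 1330.5²/109 = 1014.6055
Sample variance = 1014.6055 / 108 = 9.3945
Standard deviation = √9.3945 = 3.0650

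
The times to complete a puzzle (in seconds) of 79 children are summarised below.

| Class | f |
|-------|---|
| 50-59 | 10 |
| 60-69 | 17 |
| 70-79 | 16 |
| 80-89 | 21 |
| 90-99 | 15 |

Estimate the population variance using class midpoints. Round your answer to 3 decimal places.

171.543

Midpoints: 54.5, 64.5, 74.5, 84.5, 94.5
n = 79, Σfm = 6025.5, mean = 76.2722
Σfm² = 473129.75
Σf(m − x̄)² = Σfm² − (Σfm)²/n = 473129.75 − 6025.5²/79 = 13551.8987
Population variance = 13551.8987 / 79 = 171.5430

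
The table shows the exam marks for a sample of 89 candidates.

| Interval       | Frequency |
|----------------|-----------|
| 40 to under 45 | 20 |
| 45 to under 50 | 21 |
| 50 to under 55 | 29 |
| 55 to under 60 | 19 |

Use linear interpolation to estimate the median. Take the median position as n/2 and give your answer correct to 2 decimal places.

Cumulative frequencies: 20, 41, 70, 89
n = 89; position = n/2 = 44.5.
This falls in the class 50 to under 55: L = 50, F = 41, f = 29, h = 5.
Median ≈ 50 + ((44.5 − 41) / 29) × 5 = 50.6034

50.60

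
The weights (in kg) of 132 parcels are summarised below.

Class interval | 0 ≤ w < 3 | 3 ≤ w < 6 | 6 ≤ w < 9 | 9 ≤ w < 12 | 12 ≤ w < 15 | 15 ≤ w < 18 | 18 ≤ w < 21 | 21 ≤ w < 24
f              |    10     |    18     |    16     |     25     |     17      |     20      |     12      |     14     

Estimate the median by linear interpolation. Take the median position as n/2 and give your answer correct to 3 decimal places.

Cumulative frequencies: 10, 28, 44, 69, 86, 106, 118, 132
n = 132; position = n/2 = 66.
This falls in the class 9 ≤ w < 12: L = 9, F = 44, f = 25, h = 3.
Median ≈ 9 + ((66 − 44) / 25) × 3 = 11.6400

11.640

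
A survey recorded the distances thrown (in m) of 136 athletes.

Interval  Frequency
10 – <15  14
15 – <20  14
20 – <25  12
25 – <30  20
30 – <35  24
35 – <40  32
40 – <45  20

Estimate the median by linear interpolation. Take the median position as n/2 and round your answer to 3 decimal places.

Cumulative frequencies: 14, 28, 40, 60, 84, 116, 136
n = 136; position = n/2 = 68.
This falls in the class 30 – <35: L = 30, F = 60, f = 24, h = 5.
Median ≈ 30 + ((68 − 60) / 24) × 5 = 31.6667

31.667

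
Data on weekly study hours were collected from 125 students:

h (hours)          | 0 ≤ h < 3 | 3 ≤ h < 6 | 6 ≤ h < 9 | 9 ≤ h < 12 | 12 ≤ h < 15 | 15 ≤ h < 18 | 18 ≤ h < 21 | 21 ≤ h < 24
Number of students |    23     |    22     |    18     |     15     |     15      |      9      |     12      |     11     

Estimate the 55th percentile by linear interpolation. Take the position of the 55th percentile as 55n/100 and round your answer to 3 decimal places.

Cumulative frequencies: 23, 45, 63, 78, 93, 102, 114, 125
n = 125; position = 55n/100 = 68.75.
This falls in the class 9 ≤ h < 12: L = 9, F = 63, f = 15, h = 3.
55th percentile ≈ 9 + ((68.75 − 63) / 15) × 3 = 10.1500

10.150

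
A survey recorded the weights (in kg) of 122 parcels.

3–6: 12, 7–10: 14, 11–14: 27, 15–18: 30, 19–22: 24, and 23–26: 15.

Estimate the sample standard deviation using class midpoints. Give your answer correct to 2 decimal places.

5.91

Midpoints: 4.5, 8.5, 12.5, 16.5, 20.5, 24.5
n = 122, Σfm = 1865, mean = 15.2869
Σfm² = 32730.5
Σf(m − x̄)² = Σfm² − (Σfm)²/n = 32730.5 − 1865²/122 = 4220.4590
Sample variance = 4220.4590 / 121 = 34.8798
Standard deviation = √34.8798 = 5.9059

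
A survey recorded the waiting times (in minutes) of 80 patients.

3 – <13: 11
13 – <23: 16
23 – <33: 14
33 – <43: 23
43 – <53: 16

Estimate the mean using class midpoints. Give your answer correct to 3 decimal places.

Midpoints: 8, 18, 28, 38, 48
Σfm = 11×8 + 16×18 + 14×28 + 23×38 + 16×48 = 2410
n = Σf = 80
Mean = 2410 / 80 = 30.1250

30.125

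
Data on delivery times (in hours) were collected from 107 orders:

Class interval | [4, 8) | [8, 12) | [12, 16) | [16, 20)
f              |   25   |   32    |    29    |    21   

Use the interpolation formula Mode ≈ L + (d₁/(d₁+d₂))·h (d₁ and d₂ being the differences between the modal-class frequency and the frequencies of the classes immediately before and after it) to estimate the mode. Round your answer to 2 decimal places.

10.80

Modal class: [8, 12) (highest frequency 32).
d₁ = 32 − 25 = 7, d₂ = 32 − 29 = 3
Mode ≈ 8 + (7/(7+3)) × 4 = 8 + 2.8000 = 10.8000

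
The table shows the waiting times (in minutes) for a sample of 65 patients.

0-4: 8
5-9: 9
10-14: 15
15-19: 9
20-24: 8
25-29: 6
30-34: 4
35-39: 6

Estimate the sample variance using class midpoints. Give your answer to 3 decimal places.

Midpoints: 2, 7, 12, 17, 22, 27, 32, 37
n = 65, Σfm = 1100, mean = 16.9231
Σfm² = 25790
Σf(m − x̄)² = Σfm² − (Σfm)²/n = 25790 − 1100²/65 = 7174.6154
Sample variance = 7174.6154 / 64 = 112.1034

112.103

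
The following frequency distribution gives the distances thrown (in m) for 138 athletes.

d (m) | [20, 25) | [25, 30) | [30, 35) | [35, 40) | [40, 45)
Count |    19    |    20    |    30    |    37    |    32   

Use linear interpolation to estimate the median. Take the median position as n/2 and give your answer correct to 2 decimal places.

35.00

Cumulative frequencies: 19, 39, 69, 106, 138
n = 138; position = n/2 = 69.
This falls in the class [30, 35): L = 30, F = 39, f = 30, h = 5.
Median ≈ 30 + ((69 − 39) / 30) × 5 = 35.0000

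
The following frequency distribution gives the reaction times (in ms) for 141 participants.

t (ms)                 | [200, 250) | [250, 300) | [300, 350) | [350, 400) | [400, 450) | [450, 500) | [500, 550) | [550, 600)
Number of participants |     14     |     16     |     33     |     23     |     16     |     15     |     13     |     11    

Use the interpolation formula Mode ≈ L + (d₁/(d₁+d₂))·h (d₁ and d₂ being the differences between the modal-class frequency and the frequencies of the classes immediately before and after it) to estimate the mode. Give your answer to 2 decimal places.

331.48

Modal class: [300, 350) (highest frequency 33).
d₁ = 33 − 16 = 17, d₂ = 33 − 23 = 10
Mode ≈ 300 + (17/(17+10)) × 50 = 300 + 31.4815 = 331.4815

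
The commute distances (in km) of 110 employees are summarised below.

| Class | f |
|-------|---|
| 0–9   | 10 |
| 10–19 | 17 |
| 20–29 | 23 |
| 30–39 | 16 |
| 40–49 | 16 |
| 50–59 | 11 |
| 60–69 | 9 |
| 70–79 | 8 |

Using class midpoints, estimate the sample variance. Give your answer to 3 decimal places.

412.010

Midpoints: 4.5, 14.5, 24.5, 34.5, 44.5, 54.5, 64.5, 74.5
n = 110, Σfm = 3895, mean = 35.4091
Σfm² = 182827.5
Σf(m − x̄)² = Σfm² − (Σfm)²/n = 182827.5 − 3895²/110 = 44909.0909
Sample variance = 44909.0909 / 109 = 412.0100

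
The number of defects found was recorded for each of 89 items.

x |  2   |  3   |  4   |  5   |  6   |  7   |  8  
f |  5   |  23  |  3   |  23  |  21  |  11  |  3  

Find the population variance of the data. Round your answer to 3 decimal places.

2.589

Values: 2, 3, 4, 5, 6, 7, 8
n = 89, Σfx = 433, mean = 4.8652
Σfx² = 2337
Σf(x − x̄)² = Σfx² − (Σfx)²/n = 2337 − 433²/89 = 230.3820
Population variance = 230.3820 / 89 = 2.5886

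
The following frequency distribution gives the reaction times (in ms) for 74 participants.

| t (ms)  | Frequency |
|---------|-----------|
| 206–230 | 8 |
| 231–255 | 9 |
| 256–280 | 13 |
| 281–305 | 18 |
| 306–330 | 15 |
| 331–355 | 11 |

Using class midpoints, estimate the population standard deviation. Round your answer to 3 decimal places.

38.514

Midpoints: 218, 243, 268, 293, 318, 343
n = 74, Σfm = 21232, mean = 286.9189
Σfm² = 6201626
Σf(m − x̄)² = Σfm² − (Σfm)²/n = 6201626 − 21232²/74 = 109763.5135
Population variance = 109763.5135 / 74 = 1483.2907
Standard deviation = √1483.2907 = 38.5135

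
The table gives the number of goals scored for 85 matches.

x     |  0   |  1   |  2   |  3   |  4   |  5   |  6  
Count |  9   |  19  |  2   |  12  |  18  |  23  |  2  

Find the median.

4

Cumulative frequencies: 9, 28, 30, 42, 60, 83, 85
n = 85, so the median is the value in position (n+1)/2 = 43.
Position 43 falls at value 4.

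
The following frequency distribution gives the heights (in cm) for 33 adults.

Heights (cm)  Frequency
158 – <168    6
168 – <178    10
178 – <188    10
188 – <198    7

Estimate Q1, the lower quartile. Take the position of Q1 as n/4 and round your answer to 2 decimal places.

Cumulative frequencies: 6, 16, 26, 33
n = 33; position = n/4 = 8.25.
This falls in the class 168 – <178: L = 168, F = 6, f = 10, h = 10.
Lower quartile ≈ 168 + ((8.25 − 6) / 10) × 10 = 170.2500

170.25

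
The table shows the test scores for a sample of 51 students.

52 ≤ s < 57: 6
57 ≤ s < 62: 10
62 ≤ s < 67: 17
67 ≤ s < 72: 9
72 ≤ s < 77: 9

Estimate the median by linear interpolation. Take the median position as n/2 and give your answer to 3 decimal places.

Cumulative frequencies: 6, 16, 33, 42, 51
n = 51; position = n/2 = 25.5.
This falls in the class 62 ≤ s < 67: L = 62, F = 16, f = 17, h = 5.
Median ≈ 62 + ((25.5 − 16) / 17) × 5 = 64.7941

64.794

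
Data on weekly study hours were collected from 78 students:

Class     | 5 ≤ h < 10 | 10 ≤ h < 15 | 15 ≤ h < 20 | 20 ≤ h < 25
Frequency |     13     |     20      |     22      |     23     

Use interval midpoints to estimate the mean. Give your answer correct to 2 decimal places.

16.03

Midpoints: 7.5, 12.5, 17.5, 22.5
Σfm = 13×7.5 + 20×12.5 + 22×17.5 + 23×22.5 = 1250
n = Σf = 78
Mean = 1250 / 78 = 16.0256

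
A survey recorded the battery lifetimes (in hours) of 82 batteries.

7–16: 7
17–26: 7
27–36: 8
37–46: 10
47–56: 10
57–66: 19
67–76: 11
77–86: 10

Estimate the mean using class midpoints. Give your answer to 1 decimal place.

Midpoints: 11.5, 21.5, 31.5, 41.5, 51.5, 61.5, 71.5, 81.5
Σfm = 7×11.5 + 7×21.5 + 8×31.5 + 10×41.5 + 10×51.5 + 19×61.5 + 11×71.5 + 10×81.5 = 4183
n = Σf = 82
Mean = 4183 / 82 = 51.0122

51.0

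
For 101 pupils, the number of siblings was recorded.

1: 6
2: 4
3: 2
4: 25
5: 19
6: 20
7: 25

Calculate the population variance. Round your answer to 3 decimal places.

2.819

Values: 1, 2, 3, 4, 5, 6, 7
n = 101, Σfx = 510, mean = 5.0495
Σfx² = 2860
Σf(x − x̄)² = Σfx² − (Σfx)²/n = 2860 − 510²/101 = 284.7525
Population variance = 284.7525 / 101 = 2.8193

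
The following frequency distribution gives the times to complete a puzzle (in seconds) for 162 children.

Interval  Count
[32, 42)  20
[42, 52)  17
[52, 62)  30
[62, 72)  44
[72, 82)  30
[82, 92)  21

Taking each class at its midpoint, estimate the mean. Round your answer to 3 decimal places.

63.790

Midpoints: 37, 47, 57, 67, 77, 87
Σfm = 20×37 + 17×47 + 30×57 + 44×67 + 30×77 + 21×87 = 10334
n = Σf = 162
Mean = 10334 / 162 = 63.7901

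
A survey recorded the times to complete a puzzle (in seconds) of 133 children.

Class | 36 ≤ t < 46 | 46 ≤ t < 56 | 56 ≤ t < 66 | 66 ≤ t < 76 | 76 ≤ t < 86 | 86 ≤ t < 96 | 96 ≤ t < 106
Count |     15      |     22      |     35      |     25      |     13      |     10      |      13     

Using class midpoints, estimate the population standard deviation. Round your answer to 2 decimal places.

Midpoints: 41, 51, 61, 71, 81, 91, 101
n = 133, Σfm = 8923, mean = 67.0902
Σfm² = 639413
Σf(m − x̄)² = Σfm² − (Σfm)²/n = 639413 − 8923²/133 = 40766.9173
Population variance = 40766.9173 / 133 = 306.5182
Standard deviation = √306.5182 = 17.5077

17.51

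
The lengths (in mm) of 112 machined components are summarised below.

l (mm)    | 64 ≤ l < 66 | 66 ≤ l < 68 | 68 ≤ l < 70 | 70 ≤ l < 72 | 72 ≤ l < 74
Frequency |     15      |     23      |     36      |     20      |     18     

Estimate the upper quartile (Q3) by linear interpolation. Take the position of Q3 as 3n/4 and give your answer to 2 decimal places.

71.00

Cumulative frequencies: 15, 38, 74, 94, 112
n = 112; position = 3n/4 = 84.
This falls in the class 70 ≤ l < 72: L = 70, F = 74, f = 20, h = 2.
Upper quartile ≈ 70 + ((84 − 74) / 20) × 2 = 71.0000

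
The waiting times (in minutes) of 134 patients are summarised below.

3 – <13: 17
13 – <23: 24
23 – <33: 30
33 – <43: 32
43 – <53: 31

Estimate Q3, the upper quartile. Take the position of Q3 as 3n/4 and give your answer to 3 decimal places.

Cumulative frequencies: 17, 41, 71, 103, 134
n = 134; position = 3n/4 = 100.5.
This falls in the class 33 – <43: L = 33, F = 71, f = 32, h = 10.
Upper quartile ≈ 33 + ((100.5 − 71) / 32) × 10 = 42.2188

42.219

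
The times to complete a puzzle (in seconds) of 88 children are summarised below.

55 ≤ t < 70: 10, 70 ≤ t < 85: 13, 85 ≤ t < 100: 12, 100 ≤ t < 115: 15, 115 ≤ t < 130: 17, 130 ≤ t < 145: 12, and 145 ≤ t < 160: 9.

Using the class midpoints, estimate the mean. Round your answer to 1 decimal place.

107.5

Midpoints: 62.5, 77.5, 92.5, 107.5, 122.5, 137.5, 152.5
Σfm = 10×62.5 + 13×77.5 + 12×92.5 + 15×107.5 + 17×122.5 + 12×137.5 + 9×152.5 = 9460
n = Σf = 88
Mean = 9460 / 88 = 107.5000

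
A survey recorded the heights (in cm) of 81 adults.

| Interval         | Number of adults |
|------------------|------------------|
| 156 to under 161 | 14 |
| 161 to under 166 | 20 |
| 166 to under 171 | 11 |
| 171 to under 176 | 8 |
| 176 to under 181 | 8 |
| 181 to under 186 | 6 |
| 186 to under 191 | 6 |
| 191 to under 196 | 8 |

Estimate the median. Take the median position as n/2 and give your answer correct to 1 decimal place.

Cumulative frequencies: 14, 34, 45, 53, 61, 67, 73, 81
n = 81; position = n/2 = 40.5.
This falls in the class 166 to under 171: L = 166, F = 34, f = 11, h = 5.
Median ≈ 166 + ((40.5 − 34) / 11) × 5 = 168.9545

169.0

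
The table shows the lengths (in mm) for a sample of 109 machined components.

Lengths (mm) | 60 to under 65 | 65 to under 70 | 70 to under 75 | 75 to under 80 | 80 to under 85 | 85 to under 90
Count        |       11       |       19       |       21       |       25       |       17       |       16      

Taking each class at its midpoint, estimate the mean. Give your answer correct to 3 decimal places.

Midpoints: 62.5, 67.5, 72.5, 77.5, 82.5, 87.5
Σfm = 11×62.5 + 19×67.5 + 21×72.5 + 25×77.5 + 17×82.5 + 16×87.5 = 8232.5
n = Σf = 109
Mean = 8232.5 / 109 = 75.5275

75.528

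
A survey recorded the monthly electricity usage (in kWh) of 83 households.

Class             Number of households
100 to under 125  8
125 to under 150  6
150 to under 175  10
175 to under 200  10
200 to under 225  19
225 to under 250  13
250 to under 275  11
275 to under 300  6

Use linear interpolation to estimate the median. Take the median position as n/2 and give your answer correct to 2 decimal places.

Cumulative frequencies: 8, 14, 24, 34, 53, 66, 77, 83
n = 83; position = n/2 = 41.5.
This falls in the class 200 to under 225: L = 200, F = 34, f = 19, h = 25.
Median ≈ 200 + ((41.5 − 34) / 19) × 25 = 209.8684

209.87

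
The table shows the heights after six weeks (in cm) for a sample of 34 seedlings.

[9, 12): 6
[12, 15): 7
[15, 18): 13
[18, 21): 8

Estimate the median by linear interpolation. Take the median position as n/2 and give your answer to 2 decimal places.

15.92

Cumulative frequencies: 6, 13, 26, 34
n = 34; position = n/2 = 17.
This falls in the class [15, 18): L = 15, F = 13, f = 13, h = 3.
Median ≈ 15 + ((17 − 13) / 13) × 3 = 15.9231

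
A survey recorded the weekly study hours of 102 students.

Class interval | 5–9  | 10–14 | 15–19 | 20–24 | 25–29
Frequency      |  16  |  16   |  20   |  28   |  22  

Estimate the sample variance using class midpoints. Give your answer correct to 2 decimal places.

Midpoints: 7, 12, 17, 22, 27
n = 102, Σfm = 1854, mean = 18.1765
Σfm² = 38458
Σf(m − x̄)² = Σfm² − (Σfm)²/n = 38458 − 1854²/102 = 4758.8235
Sample variance = 4758.8235 / 101 = 47.1171

47.12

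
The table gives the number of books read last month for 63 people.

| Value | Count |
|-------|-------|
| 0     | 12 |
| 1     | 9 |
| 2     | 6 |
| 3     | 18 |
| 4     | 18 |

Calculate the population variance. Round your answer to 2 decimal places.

Values: 0, 1, 2, 3, 4
n = 63, Σfx = 147, mean = 2.3333
Σfx² = 483
Σf(x − x̄)² = Σfx² − (Σfx)²/n = 483 − 147²/63 = 140.0000
Population variance = 140.0000 / 63 = 2.2222

2.22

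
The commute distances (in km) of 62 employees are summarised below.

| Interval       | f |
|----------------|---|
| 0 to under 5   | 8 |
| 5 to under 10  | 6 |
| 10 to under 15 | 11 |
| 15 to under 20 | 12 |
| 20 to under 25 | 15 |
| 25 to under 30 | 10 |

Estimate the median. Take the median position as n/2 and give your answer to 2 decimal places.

Cumulative frequencies: 8, 14, 25, 37, 52, 62
n = 62; position = n/2 = 31.
This falls in the class 15 to under 20: L = 15, F = 25, f = 12, h = 5.
Median ≈ 15 + ((31 − 25) / 12) × 5 = 17.5000

17.50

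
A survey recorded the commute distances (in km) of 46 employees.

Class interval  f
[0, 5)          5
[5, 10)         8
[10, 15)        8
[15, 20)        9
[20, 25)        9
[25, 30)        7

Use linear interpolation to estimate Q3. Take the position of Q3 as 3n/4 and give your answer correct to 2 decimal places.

22.50

Cumulative frequencies: 5, 13, 21, 30, 39, 46
n = 46; position = 3n/4 = 34.5.
This falls in the class [20, 25): L = 20, F = 30, f = 9, h = 5.
Upper quartile ≈ 20 + ((34.5 − 30) / 9) × 5 = 22.5000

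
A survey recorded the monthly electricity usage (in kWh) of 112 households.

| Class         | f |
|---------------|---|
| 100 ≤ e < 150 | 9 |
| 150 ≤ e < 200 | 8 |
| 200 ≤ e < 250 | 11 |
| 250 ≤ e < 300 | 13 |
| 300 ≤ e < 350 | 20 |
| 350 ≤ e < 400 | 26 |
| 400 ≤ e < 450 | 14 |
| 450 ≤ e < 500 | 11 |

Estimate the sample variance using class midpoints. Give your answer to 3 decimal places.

Midpoints: 125, 175, 225, 275, 325, 375, 425, 475
n = 112, Σfm = 36000, mean = 321.4286
Σfm² = 12705000
Σf(m − x̄)² = Σfm² − (Σfm)²/n = 12705000 − 36000²/112 = 1133571.4286
Sample variance = 1133571.4286 / 111 = 10212.3552

10212.355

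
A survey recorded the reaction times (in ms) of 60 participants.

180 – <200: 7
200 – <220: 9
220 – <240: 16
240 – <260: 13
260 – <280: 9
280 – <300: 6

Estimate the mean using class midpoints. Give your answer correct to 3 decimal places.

238.667

Midpoints: 190, 210, 230, 250, 270, 290
Σfm = 7×190 + 9×210 + 16×230 + 13×250 + 9×270 + 6×290 = 14320
n = Σf = 60
Mean = 14320 / 60 = 238.6667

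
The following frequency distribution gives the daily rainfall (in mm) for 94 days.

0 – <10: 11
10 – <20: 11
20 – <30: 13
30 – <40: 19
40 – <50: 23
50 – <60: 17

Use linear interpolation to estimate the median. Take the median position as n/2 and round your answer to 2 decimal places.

Cumulative frequencies: 11, 22, 35, 54, 77, 94
n = 94; position = n/2 = 47.
This falls in the class 30 – <40: L = 30, F = 35, f = 19, h = 10.
Median ≈ 30 + ((47 − 35) / 19) × 10 = 36.3158

36.32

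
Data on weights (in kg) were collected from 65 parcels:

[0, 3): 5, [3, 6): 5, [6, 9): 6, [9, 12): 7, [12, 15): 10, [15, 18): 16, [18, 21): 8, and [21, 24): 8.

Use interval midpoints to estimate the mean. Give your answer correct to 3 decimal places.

13.592

Midpoints: 1.5, 4.5, 7.5, 10.5, 13.5, 16.5, 19.5, 22.5
Σfm = 5×1.5 + 5×4.5 + 6×7.5 + 7×10.5 + 10×13.5 + 16×16.5 + 8×19.5 + 8×22.5 = 883.5
n = Σf = 65
Mean = 883.5 / 65 = 13.5923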